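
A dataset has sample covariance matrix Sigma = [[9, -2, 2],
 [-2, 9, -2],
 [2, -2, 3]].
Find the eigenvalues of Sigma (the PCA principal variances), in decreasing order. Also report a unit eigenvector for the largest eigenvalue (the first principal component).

Step 1 — characteristic polynomial p(λ) = det(λI - Sigma) = λ³ - tr·λ² + c_1·λ - det, where tr = trace, c_1 = sum of the principal 2×2 minors, det = det(Sigma):
  tr = 9 + 9 + 3 = 21,
  c_1 = (9·9 - (-2)²) + (9·3 - (2)²) + (9·3 - (-2)²) = 77 + 23 + 23 = 123,
  det = 9·(9·3 - (-2)²) - (-2)·((-2)·3 - (-2)·(2)) + (2)·((-2)·(-2) - 9·(2)) = 9·(23) - (-2)·(-2) + (2)·(-14) = 175.
  So p(λ) = λ³ - 21λ² + 123λ - 175.
Step 2 — look for an integer root (rational root theorem: any rational root is an integer divisor of 175). Testing λ = 7:
  p(7) = 343 - 1029 + 861 - 175 = 0  ✓
  Dividing out (λ - 7): p(λ) = (λ - 7)(λ² - 14λ + 25).
Step 3 — remaining eigenvalues from the quadratic λ² - 14λ + 25 = 0:
  Δ = 14² - 4·25 = 196 - 100 = 96,  λ = (14 ± √96)/2 = (14 ± 9.798)/2 ≈ 11.899 or 2.101.
  Sorted: λ_1 = 11.899,  λ_2 = 7,  λ_3 = 2.101  (check: sum = 21 = tr ✓).

Step 4 — unit eigenvector for λ_1 ≈ 11.899: v spans the null space of (Sigma - λ_1 I), whose rows are
  r_1 = (-2.899, -2, 2),  r_2 = (-2, -2.899, -2),  r_3 = (2, -2, -8.899).
  v is orthogonal to every row, so take v ∝ r_1 × r_2 = ((-2)·(-2) - (2)·(-2.899), (2)·(-2) - (-2.899)·(-2), (-2.899)·(-2.899) - (-2)·(-2)) ≈ (9.798, -9.798, 4.4041).
  Let u = (9.798, -9.798, 4.4041).
  ||u|| = √((9.798)² + (-9.798)² + (4.4041)²) = √(211.3959) ≈ 14.5395,  v_1 = u/||u|| ≈ (0.6739, -0.6739, 0.3029) (||v_1|| = 1).

λ_1 = 11.899,  λ_2 = 7,  λ_3 = 2.101;  v_1 ≈ (0.6739, -0.6739, 0.3029)


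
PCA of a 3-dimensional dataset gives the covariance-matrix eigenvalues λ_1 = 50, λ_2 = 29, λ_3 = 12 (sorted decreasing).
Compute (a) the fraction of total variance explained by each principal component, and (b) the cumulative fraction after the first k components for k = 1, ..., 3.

Step 1 — total variance = trace(Sigma) = Σ λ_i = 50 + 29 + 12 = 91.

Step 2 — fraction explained by component i = λ_i / Σ λ:
  PC1: 50/91 = 0.5495
  PC2: 29/91 = 0.3187
  PC3: 12/91 = 0.1319

Step 3 — cumulative fraction after k components = (λ_1 + ... + λ_k) / Σ λ:
  k = 1: 50/91 = 0.5495
  k = 2: (50 + 29)/91 = 79/91 = 0.8681
  k = 3: (50 + 29 + 12)/91 = 91/91 = 1

Summary (fraction, with percent):

explained: PC1 0.5495 (54.95%), PC2 0.3187 (31.87%), PC3 0.1319 (13.19%);  cumulative: 0.5495, 0.8681, 1


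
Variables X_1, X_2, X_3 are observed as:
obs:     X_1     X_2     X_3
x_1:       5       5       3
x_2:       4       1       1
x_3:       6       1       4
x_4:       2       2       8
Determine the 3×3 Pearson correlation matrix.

Step 1 — column means:
  mean(X_1) = (5 + 4 + 6 + 2) / 4 = 17/4 = 4.25
  mean(X_2) = (5 + 1 + 1 + 2) / 4 = 9/4 = 2.25
  mean(X_3) = (3 + 1 + 4 + 8) / 4 = 16/4 = 4

Step 2 — sample variances and covariances s[i,j] = (1/(n-1)) · Σ_k (x_{k,i} - mean_i) · (x_{k,j} - mean_j), with n-1 = 3:
  s[X_1,X_1] = ((0.75)·(0.75) + (-0.25)·(-0.25) + (1.75)·(1.75) + (-2.25)·(-2.25)) / 3 = 8.75/3 = 2.9167
  s[X_1,X_2] = ((0.75)·(2.75) + (-0.25)·(-1.25) + (1.75)·(-1.25) + (-2.25)·(-0.25)) / 3 = 0.75/3 = 0.25
  s[X_1,X_3] = ((0.75)·(-1) + (-0.25)·(-3) + (1.75)·(0) + (-2.25)·(4)) / 3 = -9/3 = -3
  s[X_2,X_2] = ((2.75)·(2.75) + (-1.25)·(-1.25) + (-1.25)·(-1.25) + (-0.25)·(-0.25)) / 3 = 10.75/3 = 3.5833
  s[X_2,X_3] = ((2.75)·(-1) + (-1.25)·(-3) + (-1.25)·(0) + (-0.25)·(4)) / 3 = 0/3 = 0
  s[X_3,X_3] = ((-1)·(-1) + (-3)·(-3) + (0)·(0) + (4)·(4)) / 3 = 26/3 = 8.6667
  Sample standard deviations s_i = √(s[i,i]):
  s(X_1) = √(2.9167) = 1.7078
  s(X_2) = √(3.5833) = 1.893
  s(X_3) = √(8.6667) = 2.9439

Step 3 — r_{ij} = s_{ij} / (s_i · s_j):
  r[X_1,X_1] = 1 (diagonal).
  r[X_1,X_2] = 0.25 / (1.7078 · 1.893) = 0.25 / 3.2329 = 0.0773
  r[X_1,X_3] = -3 / (1.7078 · 2.9439) = -3 / 5.0277 = -0.5967
  r[X_2,X_2] = 1 (diagonal).
  r[X_2,X_3] = 0 / (1.893 · 2.9439) = 0 / 5.5728 = 0
  r[X_3,X_3] = 1 (diagonal).

R is symmetric with unit diagonal. Assembling:

R = [[1, 0.0773, -0.5967],
 [0.0773, 1, 0],
 [-0.5967, 0, 1]]


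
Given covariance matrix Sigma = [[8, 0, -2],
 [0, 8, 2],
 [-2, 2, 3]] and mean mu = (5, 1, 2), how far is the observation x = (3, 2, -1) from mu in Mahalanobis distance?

Step 1 — centre the observation: (x - mu) = (-2, 1, -3).

Step 2 — invert Sigma (cofactor / det for 3×3, or solve directly):
  Sigma^{-1} = [[0.1562, -0.0312, 0.125],
 [-0.0312, 0.1562, -0.125],
 [0.125, -0.125, 0.5]].

Step 3 — form the quadratic (x - mu)^T · Sigma^{-1} · (x - mu):
  Sigma^{-1} · (x - mu) = (-0.7188, 0.5938, -1.875).
  (x - mu)^T · [Sigma^{-1} · (x - mu)] = (-2)·(-0.7188) + (1)·(0.5938) + (-3)·(-1.875) = 7.6562.

Step 4 — take square root: d = √(7.6562) ≈ 2.767.

d(x, mu) = √(7.6562) ≈ 2.767


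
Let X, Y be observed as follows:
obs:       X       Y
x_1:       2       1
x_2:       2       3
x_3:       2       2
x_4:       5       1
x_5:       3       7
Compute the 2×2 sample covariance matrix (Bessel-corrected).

Step 1 — column means:
  mean(X) = (2 + 2 + 2 + 5 + 3) / 5 = 14/5 = 2.8
  mean(Y) = (1 + 3 + 2 + 1 + 7) / 5 = 14/5 = 2.8

Step 2 — sample covariance S[i,j] = (1/(n-1)) · Σ_k (x_{k,i} - mean_i) · (x_{k,j} - mean_j), with n-1 = 4.
  S[X,X] = ((-0.8)·(-0.8) + (-0.8)·(-0.8) + (-0.8)·(-0.8) + (2.2)·(2.2) + (0.2)·(0.2)) / 4 = 6.8/4 = 1.7
  S[X,Y] = ((-0.8)·(-1.8) + (-0.8)·(0.2) + (-0.8)·(-0.8) + (2.2)·(-1.8) + (0.2)·(4.2)) / 4 = -1.2/4 = -0.3
  S[Y,Y] = ((-1.8)·(-1.8) + (0.2)·(0.2) + (-0.8)·(-0.8) + (-1.8)·(-1.8) + (4.2)·(4.2)) / 4 = 24.8/4 = 6.2

S is symmetric (S[j,i] = S[i,j]). Assembling:

S = [[1.7, -0.3],
 [-0.3, 6.2]]


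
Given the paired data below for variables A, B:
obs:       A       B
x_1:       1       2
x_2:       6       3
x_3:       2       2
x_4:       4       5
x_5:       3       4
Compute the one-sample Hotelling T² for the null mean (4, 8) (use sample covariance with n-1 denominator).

Step 1 — sample mean vector:
  mean(A) = (1 + 6 + 2 + 4 + 3) / 5 = 16/5 = 3.2
  mean(B) = (2 + 3 + 2 + 5 + 4) / 5 = 16/5 = 3.2
  x̄ = (3.2, 3.2),  deviation x̄ - mu_0 = (3.2, 3.2) - (4, 8) = (-0.8, -4.8).

Step 2 — sample covariance matrix, S[i,j] = (1/(n-1)) · Σ_k (x_{k,i} - mean_i) · (x_{k,j} - mean_j), divisor n-1 = 4:
  S[A,A] = ((-2.2)·(-2.2) + (2.8)·(2.8) + (-1.2)·(-1.2) + (0.8)·(0.8) + (-0.2)·(-0.2)) / 4 = 14.8/4 = 3.7
  S[A,B] = ((-2.2)·(-1.2) + (2.8)·(-0.2) + (-1.2)·(-1.2) + (0.8)·(1.8) + (-0.2)·(0.8)) / 4 = 4.8/4 = 1.2
  S[B,B] = ((-1.2)·(-1.2) + (-0.2)·(-0.2) + (-1.2)·(-1.2) + (1.8)·(1.8) + (0.8)·(0.8)) / 4 = 6.8/4 = 1.7
  S = [[3.7, 1.2],
 [1.2, 1.7]].

Step 3 — invert S. det(S) = 3.7·1.7 - (1.2)² = 4.85.
  S^{-1} = (1/det) · [[d, -b], [-b, a]] = [[0.3505, -0.2474],
 [-0.2474, 0.7629]].

Step 4 — quadratic form (x̄ - mu_0)^T · S^{-1} · (x̄ - mu_0):
  S^{-1} · (x̄ - mu_0) = (0.9072, -3.4639),
  (x̄ - mu_0)^T · [...] = (-0.8)·(0.9072) + (-4.8)·(-3.4639) = 15.901.

Step 5 — scale by n: T² = 5 · 15.901 = 79.5052.

T² ≈ 79.5052


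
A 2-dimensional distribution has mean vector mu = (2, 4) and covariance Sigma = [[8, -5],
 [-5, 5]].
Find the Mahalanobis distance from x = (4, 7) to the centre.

Step 1 — centre the observation: (x - mu) = (2, 3).

Step 2 — invert Sigma. det(Sigma) = 8·5 - (-5)² = 15.
  Sigma^{-1} = (1/det) · [[d, -b], [-b, a]] = [[0.3333, 0.3333],
 [0.3333, 0.5333]].

Step 3 — form the quadratic (x - mu)^T · Sigma^{-1} · (x - mu):
  Sigma^{-1} · (x - mu) = (1.6667, 2.2667).
  (x - mu)^T · [Sigma^{-1} · (x - mu)] = (2)·(1.6667) + (3)·(2.2667) = 10.1333.

Step 4 — take square root: d = √(10.1333) ≈ 3.1833.

d(x, mu) = √(10.1333) ≈ 3.1833


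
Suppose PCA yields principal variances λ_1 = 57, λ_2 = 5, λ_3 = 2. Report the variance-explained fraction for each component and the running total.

Step 1 — total variance = trace(Sigma) = Σ λ_i = 57 + 5 + 2 = 64.

Step 2 — fraction explained by component i = λ_i / Σ λ:
  PC1: 57/64 = 0.8906
  PC2: 5/64 = 0.0781
  PC3: 2/64 = 0.0312

Step 3 — cumulative fraction after k components = (λ_1 + ... + λ_k) / Σ λ:
  k = 1: 57/64 = 0.8906
  k = 2: (57 + 5)/64 = 62/64 = 0.9688
  k = 3: (57 + 5 + 2)/64 = 64/64 = 1

Summary (fraction, with percent):

explained: PC1 0.8906 (89.06%), PC2 0.0781 (7.81%), PC3 0.0312 (3.12%);  cumulative: 0.8906, 0.9688, 1


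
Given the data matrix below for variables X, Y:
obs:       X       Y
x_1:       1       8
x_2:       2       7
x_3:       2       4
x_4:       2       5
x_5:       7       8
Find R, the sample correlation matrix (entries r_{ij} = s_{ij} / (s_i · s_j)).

Step 1 — column means:
  mean(X) = (1 + 2 + 2 + 2 + 7) / 5 = 14/5 = 2.8
  mean(Y) = (8 + 7 + 4 + 5 + 8) / 5 = 32/5 = 6.4

Step 2 — sample variances and covariances s[i,j] = (1/(n-1)) · Σ_k (x_{k,i} - mean_i) · (x_{k,j} - mean_j), with n-1 = 4:
  s[X,X] = ((-1.8)·(-1.8) + (-0.8)·(-0.8) + (-0.8)·(-0.8) + (-0.8)·(-0.8) + (4.2)·(4.2)) / 4 = 22.8/4 = 5.7
  s[X,Y] = ((-1.8)·(1.6) + (-0.8)·(0.6) + (-0.8)·(-2.4) + (-0.8)·(-1.4) + (4.2)·(1.6)) / 4 = 6.4/4 = 1.6
  s[Y,Y] = ((1.6)·(1.6) + (0.6)·(0.6) + (-2.4)·(-2.4) + (-1.4)·(-1.4) + (1.6)·(1.6)) / 4 = 13.2/4 = 3.3
  Sample standard deviations s_i = √(s[i,i]):
  s(X) = √(5.7) = 2.3875
  s(Y) = √(3.3) = 1.8166

Step 3 — r_{ij} = s_{ij} / (s_i · s_j):
  r[X,X] = 1 (diagonal).
  r[X,Y] = 1.6 / (2.3875 · 1.8166) = 1.6 / 4.337 = 0.3689
  r[Y,Y] = 1 (diagonal).

R is symmetric with unit diagonal. Assembling:

R = [[1, 0.3689],
 [0.3689, 1]]


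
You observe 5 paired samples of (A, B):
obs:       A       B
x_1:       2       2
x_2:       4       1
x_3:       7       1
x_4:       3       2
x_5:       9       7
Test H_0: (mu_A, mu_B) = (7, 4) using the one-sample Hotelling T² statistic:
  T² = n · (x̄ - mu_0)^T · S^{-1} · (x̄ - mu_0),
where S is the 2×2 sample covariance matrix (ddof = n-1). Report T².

Step 1 — sample mean vector:
  mean(A) = (2 + 4 + 7 + 3 + 9) / 5 = 25/5 = 5
  mean(B) = (2 + 1 + 1 + 2 + 7) / 5 = 13/5 = 2.6
  x̄ = (5, 2.6),  deviation x̄ - mu_0 = (5, 2.6) - (7, 4) = (-2, -1.4).

Step 2 — sample covariance matrix, S[i,j] = (1/(n-1)) · Σ_k (x_{k,i} - mean_i) · (x_{k,j} - mean_j), divisor n-1 = 4:
  S[A,A] = ((-3)·(-3) + (-1)·(-1) + (2)·(2) + (-2)·(-2) + (4)·(4)) / 4 = 34/4 = 8.5
  S[A,B] = ((-3)·(-0.6) + (-1)·(-1.6) + (2)·(-1.6) + (-2)·(-0.6) + (4)·(4.4)) / 4 = 19/4 = 4.75
  S[B,B] = ((-0.6)·(-0.6) + (-1.6)·(-1.6) + (-1.6)·(-1.6) + (-0.6)·(-0.6) + (4.4)·(4.4)) / 4 = 25.2/4 = 6.3
  S = [[8.5, 4.75],
 [4.75, 6.3]].

Step 3 — invert S. det(S) = 8.5·6.3 - (4.75)² = 30.9875.
  S^{-1} = (1/det) · [[d, -b], [-b, a]] = [[0.2033, -0.1533],
 [-0.1533, 0.2743]].

Step 4 — quadratic form (x̄ - mu_0)^T · S^{-1} · (x̄ - mu_0):
  S^{-1} · (x̄ - mu_0) = (-0.192, -0.0775),
  (x̄ - mu_0)^T · [...] = (-2)·(-0.192) + (-1.4)·(-0.0775) = 0.4925.

Step 5 — scale by n: T² = 5 · 0.4925 = 2.4623.

T² ≈ 2.4623


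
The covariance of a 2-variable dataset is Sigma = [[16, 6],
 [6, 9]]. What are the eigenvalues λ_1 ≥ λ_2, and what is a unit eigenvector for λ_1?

Step 1 — characteristic polynomial of 2×2 Sigma:
  det(Sigma - λI) = λ² - trace · λ + det = 0.
  trace = 16 + 9 = 25, det = 16·9 - (6)² = 108.
Step 2 — discriminant:
  Δ = trace² - 4·det = 625 - 432 = 193.
Step 3 — eigenvalues:
  λ = (trace ± √Δ)/2 = (25 ± 13.8924)/2,
  λ_1 = 19.4462,  λ_2 = 5.5538.

Step 4 — unit eigenvector for λ_1: solve (Sigma - λ_1 I)v = 0. First row:
  (16 - 19.4462)·v_x + (6)·v_y = 0, i.e. (-3.4462)·v_x + (6)·v_y = 0,
  so v ∝ (b, λ_1 - a) = (6, 3.4462) = u.
  ||u|| = √((6)² + (3.4462)²) = √(47.8764) ≈ 6.9193,
  v_1 = u/||u|| ≈ (0.8671, 0.4981) (||v_1|| = 1).

λ_1 = 19.4462,  λ_2 = 5.5538;  v_1 ≈ (0.8671, 0.4981)


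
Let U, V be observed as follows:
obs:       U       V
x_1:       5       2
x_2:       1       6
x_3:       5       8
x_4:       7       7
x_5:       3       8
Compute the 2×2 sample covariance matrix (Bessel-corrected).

Step 1 — column means:
  mean(U) = (5 + 1 + 5 + 7 + 3) / 5 = 21/5 = 4.2
  mean(V) = (2 + 6 + 8 + 7 + 8) / 5 = 31/5 = 6.2

Step 2 — sample covariance S[i,j] = (1/(n-1)) · Σ_k (x_{k,i} - mean_i) · (x_{k,j} - mean_j), with n-1 = 4.
  S[U,U] = ((0.8)·(0.8) + (-3.2)·(-3.2) + (0.8)·(0.8) + (2.8)·(2.8) + (-1.2)·(-1.2)) / 4 = 20.8/4 = 5.2
  S[U,V] = ((0.8)·(-4.2) + (-3.2)·(-0.2) + (0.8)·(1.8) + (2.8)·(0.8) + (-1.2)·(1.8)) / 4 = -1.2/4 = -0.3
  S[V,V] = ((-4.2)·(-4.2) + (-0.2)·(-0.2) + (1.8)·(1.8) + (0.8)·(0.8) + (1.8)·(1.8)) / 4 = 24.8/4 = 6.2

S is symmetric (S[j,i] = S[i,j]). Assembling:

S = [[5.2, -0.3],
 [-0.3, 6.2]]


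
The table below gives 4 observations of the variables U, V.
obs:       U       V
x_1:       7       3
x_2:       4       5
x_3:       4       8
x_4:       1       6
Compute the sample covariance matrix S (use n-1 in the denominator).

Step 1 — column means:
  mean(U) = (7 + 4 + 4 + 1) / 4 = 16/4 = 4
  mean(V) = (3 + 5 + 8 + 6) / 4 = 22/4 = 5.5

Step 2 — sample covariance S[i,j] = (1/(n-1)) · Σ_k (x_{k,i} - mean_i) · (x_{k,j} - mean_j), with n-1 = 3.
  S[U,U] = ((3)·(3) + (0)·(0) + (0)·(0) + (-3)·(-3)) / 3 = 18/3 = 6
  S[U,V] = ((3)·(-2.5) + (0)·(-0.5) + (0)·(2.5) + (-3)·(0.5)) / 3 = -9/3 = -3
  S[V,V] = ((-2.5)·(-2.5) + (-0.5)·(-0.5) + (2.5)·(2.5) + (0.5)·(0.5)) / 3 = 13/3 = 4.3333

S is symmetric (S[j,i] = S[i,j]). Assembling:

S = [[6, -3],
 [-3, 4.3333]]


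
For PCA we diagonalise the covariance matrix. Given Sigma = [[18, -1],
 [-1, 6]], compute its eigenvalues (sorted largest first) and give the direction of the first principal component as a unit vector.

Step 1 — characteristic polynomial of 2×2 Sigma:
  det(Sigma - λI) = λ² - trace · λ + det = 0.
  trace = 18 + 6 = 24, det = 18·6 - (-1)² = 107.
Step 2 — discriminant:
  Δ = trace² - 4·det = 576 - 428 = 148.
Step 3 — eigenvalues:
  λ = (trace ± √Δ)/2 = (24 ± 12.1655)/2,
  λ_1 = 18.0828,  λ_2 = 5.9172.

Step 4 — unit eigenvector for λ_1: solve (Sigma - λ_1 I)v = 0. First row:
  (18 - 18.0828)·v_x + (-1)·v_y = 0, i.e. (-0.0828)·v_x + (-1)·v_y = 0,
  so v ∝ (b, λ_1 - a) = (-1, 0.0828); multiply by -1 so the first entry is positive: u = (1, -0.0828).
  ||u|| = √((1)² + (-0.0828)²) = √(1.0068) ≈ 1.0034,
  v_1 = u/||u|| ≈ (0.9966, -0.0825) (||v_1|| = 1).

λ_1 = 18.0828,  λ_2 = 5.9172;  v_1 ≈ (0.9966, -0.0825)


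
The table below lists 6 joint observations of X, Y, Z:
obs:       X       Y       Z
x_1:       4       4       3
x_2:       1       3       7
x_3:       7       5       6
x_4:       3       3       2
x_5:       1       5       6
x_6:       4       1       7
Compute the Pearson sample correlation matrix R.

Step 1 — column means:
  mean(X) = (4 + 1 + 7 + 3 + 1 + 4) / 6 = 20/6 = 3.3333
  mean(Y) = (4 + 3 + 5 + 3 + 5 + 1) / 6 = 21/6 = 3.5
  mean(Z) = (3 + 7 + 6 + 2 + 6 + 7) / 6 = 31/6 = 5.1667

Step 2 — sample variances and covariances s[i,j] = (1/(n-1)) · Σ_k (x_{k,i} - mean_i) · (x_{k,j} - mean_j), with n-1 = 5:
  s[X,X] = ((0.6667)·(0.6667) + (-2.3333)·(-2.3333) + (3.6667)·(3.6667) + (-0.3333)·(-0.3333) + (-2.3333)·(-2.3333) + (0.6667)·(0.6667)) / 5 = 25.3333/5 = 5.0667
  s[X,Y] = ((0.6667)·(0.5) + (-2.3333)·(-0.5) + (3.6667)·(1.5) + (-0.3333)·(-0.5) + (-2.3333)·(1.5) + (0.6667)·(-2.5)) / 5 = 2/5 = 0.4
  s[X,Z] = ((0.6667)·(-2.1667) + (-2.3333)·(1.8333) + (3.6667)·(0.8333) + (-0.3333)·(-3.1667) + (-2.3333)·(0.8333) + (0.6667)·(1.8333)) / 5 = -2.3333/5 = -0.4667
  s[Y,Y] = ((0.5)·(0.5) + (-0.5)·(-0.5) + (1.5)·(1.5) + (-0.5)·(-0.5) + (1.5)·(1.5) + (-2.5)·(-2.5)) / 5 = 11.5/5 = 2.3
  s[Y,Z] = ((0.5)·(-2.1667) + (-0.5)·(1.8333) + (1.5)·(0.8333) + (-0.5)·(-3.1667) + (1.5)·(0.8333) + (-2.5)·(1.8333)) / 5 = -2.5/5 = -0.5
  s[Z,Z] = ((-2.1667)·(-2.1667) + (1.8333)·(1.8333) + (0.8333)·(0.8333) + (-3.1667)·(-3.1667) + (0.8333)·(0.8333) + (1.8333)·(1.8333)) / 5 = 22.8333/5 = 4.5667
  Sample standard deviations s_i = √(s[i,i]):
  s(X) = √(5.0667) = 2.2509
  s(Y) = √(2.3) = 1.5166
  s(Z) = √(4.5667) = 2.137

Step 3 — r_{ij} = s_{ij} / (s_i · s_j):
  r[X,X] = 1 (diagonal).
  r[X,Y] = 0.4 / (2.2509 · 1.5166) = 0.4 / 3.4137 = 0.1172
  r[X,Z] = -0.4667 / (2.2509 · 2.137) = -0.4667 / 4.8102 = -0.097
  r[Y,Y] = 1 (diagonal).
  r[Y,Z] = -0.5 / (1.5166 · 2.137) = -0.5 / 3.2409 = -0.1543
  r[Z,Z] = 1 (diagonal).

R is symmetric with unit diagonal. Assembling:

R = [[1, 0.1172, -0.097],
 [0.1172, 1, -0.1543],
 [-0.097, -0.1543, 1]]


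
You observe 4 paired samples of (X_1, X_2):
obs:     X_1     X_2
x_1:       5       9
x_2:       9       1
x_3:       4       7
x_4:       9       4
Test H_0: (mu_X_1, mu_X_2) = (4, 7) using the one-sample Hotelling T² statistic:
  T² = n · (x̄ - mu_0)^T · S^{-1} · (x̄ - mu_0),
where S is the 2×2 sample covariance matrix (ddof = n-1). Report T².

Step 1 — sample mean vector:
  mean(X_1) = (5 + 9 + 4 + 9) / 4 = 27/4 = 6.75
  mean(X_2) = (9 + 1 + 7 + 4) / 4 = 21/4 = 5.25
  x̄ = (6.75, 5.25),  deviation x̄ - mu_0 = (6.75, 5.25) - (4, 7) = (2.75, -1.75).

Step 2 — sample covariance matrix, S[i,j] = (1/(n-1)) · Σ_k (x_{k,i} - mean_i) · (x_{k,j} - mean_j), divisor n-1 = 3:
  S[X_1,X_1] = ((-1.75)·(-1.75) + (2.25)·(2.25) + (-2.75)·(-2.75) + (2.25)·(2.25)) / 3 = 20.75/3 = 6.9167
  S[X_1,X_2] = ((-1.75)·(3.75) + (2.25)·(-4.25) + (-2.75)·(1.75) + (2.25)·(-1.25)) / 3 = -23.75/3 = -7.9167
  S[X_2,X_2] = ((3.75)·(3.75) + (-4.25)·(-4.25) + (1.75)·(1.75) + (-1.25)·(-1.25)) / 3 = 36.75/3 = 12.25
  S = [[6.9167, -7.9167],
 [-7.9167, 12.25]].

Step 3 — invert S. det(S) = 6.9167·12.25 - (-7.9167)² = 22.0556.
  S^{-1} = (1/det) · [[d, -b], [-b, a]] = [[0.5554, 0.3589],
 [0.3589, 0.3136]].

Step 4 — quadratic form (x̄ - mu_0)^T · S^{-1} · (x̄ - mu_0):
  S^{-1} · (x̄ - mu_0) = (0.8992, 0.4383),
  (x̄ - mu_0)^T · [...] = (2.75)·(0.8992) + (-1.75)·(0.4383) = 1.7059.

Step 5 — scale by n: T² = 4 · 1.7059 = 6.8237.

T² ≈ 6.8237


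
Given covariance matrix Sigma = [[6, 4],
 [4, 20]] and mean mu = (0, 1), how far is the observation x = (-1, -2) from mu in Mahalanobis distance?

Step 1 — centre the observation: (x - mu) = (-1, -3).

Step 2 — invert Sigma. det(Sigma) = 6·20 - (4)² = 104.
  Sigma^{-1} = (1/det) · [[d, -b], [-b, a]] = [[0.1923, -0.0385],
 [-0.0385, 0.0577]].

Step 3 — form the quadratic (x - mu)^T · Sigma^{-1} · (x - mu):
  Sigma^{-1} · (x - mu) = (-0.0769, -0.1346).
  (x - mu)^T · [Sigma^{-1} · (x - mu)] = (-1)·(-0.0769) + (-3)·(-0.1346) = 0.4808.

Step 4 — take square root: d = √(0.4808) ≈ 0.6934.

d(x, mu) = √(0.4808) ≈ 0.6934


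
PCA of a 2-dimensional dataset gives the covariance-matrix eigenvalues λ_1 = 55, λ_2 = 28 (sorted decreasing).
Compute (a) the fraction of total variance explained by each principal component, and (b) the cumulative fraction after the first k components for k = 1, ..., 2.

Step 1 — total variance = trace(Sigma) = Σ λ_i = 55 + 28 = 83.

Step 2 — fraction explained by component i = λ_i / Σ λ:
  PC1: 55/83 = 0.6627
  PC2: 28/83 = 0.3373

Step 3 — cumulative fraction after k components = (λ_1 + ... + λ_k) / Σ λ:
  k = 1: 55/83 = 0.6627
  k = 2: (55 + 28)/83 = 83/83 = 1

Summary (fraction, with percent):

explained: PC1 0.6627 (66.27%), PC2 0.3373 (33.73%);  cumulative: 0.6627, 1


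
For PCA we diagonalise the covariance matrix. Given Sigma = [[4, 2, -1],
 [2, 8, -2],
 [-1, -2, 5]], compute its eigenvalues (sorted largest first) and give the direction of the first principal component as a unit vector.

Step 1 — characteristic polynomial p(λ) = det(λI - Sigma) = λ³ - tr·λ² + c_1·λ - det, where tr = trace, c_1 = sum of the principal 2×2 minors, det = det(Sigma):
  tr = 4 + 8 + 5 = 17,
  c_1 = (4·8 - (2)²) + (4·5 - (-1)²) + (8·5 - (-2)²) = 28 + 19 + 36 = 83,
  det = 4·(8·5 - (-2)²) - (2)·((2)·5 - (-2)·(-1)) + (-1)·((2)·(-2) - 8·(-1)) = 4·(36) - (2)·(8) + (-1)·(4) = 124.
  So p(λ) = λ³ - 17λ² + 83λ - 124.
Step 2 — look for an integer root (rational root theorem: any rational root is an integer divisor of 124). Testing λ = 4:
  p(4) = 64 - 272 + 332 - 124 = 0  ✓
  Dividing out (λ - 4): p(λ) = (λ - 4)(λ² - 13λ + 31).
Step 3 — remaining eigenvalues from the quadratic λ² - 13λ + 31 = 0:
  Δ = 13² - 4·31 = 169 - 124 = 45,  λ = (13 ± √45)/2 = (13 ± 6.7082)/2 ≈ 9.8541 or 3.1459.
  Sorted: λ_1 = 9.8541,  λ_2 = 4,  λ_3 = 3.1459  (check: sum = 17 = tr ✓).

Step 4 — unit eigenvector for λ_1 ≈ 9.8541: v spans the null space of (Sigma - λ_1 I), whose rows are
  r_1 = (-5.8541, 2, -1),  r_2 = (2, -1.8541, -2),  r_3 = (-1, -2, -4.8541).
  v is orthogonal to every row, so take v ∝ r_1 × r_2 = ((2)·(-2) - (-1)·(-1.8541), (-1)·(2) - (-5.8541)·(-2), (-5.8541)·(-1.8541) - (2)·(2)) ≈ (-5.8541, -13.7082, 6.8541).
  Rescale (multiply by -1 so the first nonzero entry is positive): u = (5.8541, 13.7082, -6.8541).
  ||u|| = √((5.8541)² + (13.7082)² + (-6.8541)²) = √(269.1641) ≈ 16.4062,  v_1 = u/||u|| ≈ (0.3568, 0.8355, -0.4178) (||v_1|| = 1).

λ_1 = 9.8541,  λ_2 = 4,  λ_3 = 3.1459;  v_1 ≈ (0.3568, 0.8355, -0.4178)


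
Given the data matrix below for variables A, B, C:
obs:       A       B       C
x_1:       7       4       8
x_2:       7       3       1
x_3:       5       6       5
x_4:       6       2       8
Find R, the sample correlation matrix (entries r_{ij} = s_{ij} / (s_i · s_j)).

Step 1 — column means:
  mean(A) = (7 + 7 + 5 + 6) / 4 = 25/4 = 6.25
  mean(B) = (4 + 3 + 6 + 2) / 4 = 15/4 = 3.75
  mean(C) = (8 + 1 + 5 + 8) / 4 = 22/4 = 5.5

Step 2 — sample variances and covariances s[i,j] = (1/(n-1)) · Σ_k (x_{k,i} - mean_i) · (x_{k,j} - mean_j), with n-1 = 3:
  s[A,A] = ((0.75)·(0.75) + (0.75)·(0.75) + (-1.25)·(-1.25) + (-0.25)·(-0.25)) / 3 = 2.75/3 = 0.9167
  s[A,B] = ((0.75)·(0.25) + (0.75)·(-0.75) + (-1.25)·(2.25) + (-0.25)·(-1.75)) / 3 = -2.75/3 = -0.9167
  s[A,C] = ((0.75)·(2.5) + (0.75)·(-4.5) + (-1.25)·(-0.5) + (-0.25)·(2.5)) / 3 = -1.5/3 = -0.5
  s[B,B] = ((0.25)·(0.25) + (-0.75)·(-0.75) + (2.25)·(2.25) + (-1.75)·(-1.75)) / 3 = 8.75/3 = 2.9167
  s[B,C] = ((0.25)·(2.5) + (-0.75)·(-4.5) + (2.25)·(-0.5) + (-1.75)·(2.5)) / 3 = -1.5/3 = -0.5
  s[C,C] = ((2.5)·(2.5) + (-4.5)·(-4.5) + (-0.5)·(-0.5) + (2.5)·(2.5)) / 3 = 33/3 = 11
  Sample standard deviations s_i = √(s[i,i]):
  s(A) = √(0.9167) = 0.9574
  s(B) = √(2.9167) = 1.7078
  s(C) = √(11) = 3.3166

Step 3 — r_{ij} = s_{ij} / (s_i · s_j):
  r[A,A] = 1 (diagonal).
  r[A,B] = -0.9167 / (0.9574 · 1.7078) = -0.9167 / 1.6351 = -0.5606
  r[A,C] = -0.5 / (0.9574 · 3.3166) = -0.5 / 3.1754 = -0.1575
  r[B,B] = 1 (diagonal).
  r[B,C] = -0.5 / (1.7078 · 3.3166) = -0.5 / 5.6642 = -0.0883
  r[C,C] = 1 (diagonal).

R is symmetric with unit diagonal. Assembling:

R = [[1, -0.5606, -0.1575],
 [-0.5606, 1, -0.0883],
 [-0.1575, -0.0883, 1]]


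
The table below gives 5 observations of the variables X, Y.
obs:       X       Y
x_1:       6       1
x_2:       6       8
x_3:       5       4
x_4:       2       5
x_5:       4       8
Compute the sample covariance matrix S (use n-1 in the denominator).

Step 1 — column means:
  mean(X) = (6 + 6 + 5 + 2 + 4) / 5 = 23/5 = 4.6
  mean(Y) = (1 + 8 + 4 + 5 + 8) / 5 = 26/5 = 5.2

Step 2 — sample covariance S[i,j] = (1/(n-1)) · Σ_k (x_{k,i} - mean_i) · (x_{k,j} - mean_j), with n-1 = 4.
  S[X,X] = ((1.4)·(1.4) + (1.4)·(1.4) + (0.4)·(0.4) + (-2.6)·(-2.6) + (-0.6)·(-0.6)) / 4 = 11.2/4 = 2.8
  S[X,Y] = ((1.4)·(-4.2) + (1.4)·(2.8) + (0.4)·(-1.2) + (-2.6)·(-0.2) + (-0.6)·(2.8)) / 4 = -3.6/4 = -0.9
  S[Y,Y] = ((-4.2)·(-4.2) + (2.8)·(2.8) + (-1.2)·(-1.2) + (-0.2)·(-0.2) + (2.8)·(2.8)) / 4 = 34.8/4 = 8.7

S is symmetric (S[j,i] = S[i,j]). Assembling:

S = [[2.8, -0.9],
 [-0.9, 8.7]]


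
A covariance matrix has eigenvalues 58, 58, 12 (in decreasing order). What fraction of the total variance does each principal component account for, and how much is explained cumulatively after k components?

Step 1 — total variance = trace(Sigma) = Σ λ_i = 58 + 58 + 12 = 128.

Step 2 — fraction explained by component i = λ_i / Σ λ:
  PC1: 58/128 = 0.4531
  PC2: 58/128 = 0.4531
  PC3: 12/128 = 0.0938

Step 3 — cumulative fraction after k components = (λ_1 + ... + λ_k) / Σ λ:
  k = 1: 58/128 = 0.4531
  k = 2: (58 + 58)/128 = 116/128 = 0.9062
  k = 3: (58 + 58 + 12)/128 = 128/128 = 1

Summary (fraction, with percent):

explained: PC1 0.4531 (45.31%), PC2 0.4531 (45.31%), PC3 0.0938 (9.38%);  cumulative: 0.4531, 0.9062, 1


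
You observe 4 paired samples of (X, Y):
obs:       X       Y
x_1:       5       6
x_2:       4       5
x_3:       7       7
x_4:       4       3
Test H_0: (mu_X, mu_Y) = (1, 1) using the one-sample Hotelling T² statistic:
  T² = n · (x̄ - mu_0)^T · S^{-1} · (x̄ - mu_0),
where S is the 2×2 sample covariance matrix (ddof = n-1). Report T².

Step 1 — sample mean vector:
  mean(X) = (5 + 4 + 7 + 4) / 4 = 20/4 = 5
  mean(Y) = (6 + 5 + 7 + 3) / 4 = 21/4 = 5.25
  x̄ = (5, 5.25),  deviation x̄ - mu_0 = (5, 5.25) - (1, 1) = (4, 4.25).

Step 2 — sample covariance matrix, S[i,j] = (1/(n-1)) · Σ_k (x_{k,i} - mean_i) · (x_{k,j} - mean_j), divisor n-1 = 3:
  S[X,X] = ((0)·(0) + (-1)·(-1) + (2)·(2) + (-1)·(-1)) / 3 = 6/3 = 2
  S[X,Y] = ((0)·(0.75) + (-1)·(-0.25) + (2)·(1.75) + (-1)·(-2.25)) / 3 = 6/3 = 2
  S[Y,Y] = ((0.75)·(0.75) + (-0.25)·(-0.25) + (1.75)·(1.75) + (-2.25)·(-2.25)) / 3 = 8.75/3 = 2.9167
  S = [[2, 2],
 [2, 2.9167]].

Step 3 — invert S. det(S) = 2·2.9167 - (2)² = 1.8333.
  S^{-1} = (1/det) · [[d, -b], [-b, a]] = [[1.5909, -1.0909],
 [-1.0909, 1.0909]].

Step 4 — quadratic form (x̄ - mu_0)^T · S^{-1} · (x̄ - mu_0):
  S^{-1} · (x̄ - mu_0) = (1.7273, 0.2727),
  (x̄ - mu_0)^T · [...] = (4)·(1.7273) + (4.25)·(0.2727) = 8.0682.

Step 5 — scale by n: T² = 4 · 8.0682 = 32.2727.

T² ≈ 32.2727


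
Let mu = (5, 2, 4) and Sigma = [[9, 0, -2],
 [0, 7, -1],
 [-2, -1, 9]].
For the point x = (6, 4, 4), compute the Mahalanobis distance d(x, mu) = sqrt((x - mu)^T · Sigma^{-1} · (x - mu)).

Step 1 — centre the observation: (x - mu) = (1, 2, 0).

Step 2 — invert Sigma (cofactor / det for 3×3, or solve directly):
  Sigma^{-1} = [[0.117, 0.0038, 0.0264],
 [0.0038, 0.1453, 0.017],
 [0.0264, 0.017, 0.1189]].

Step 3 — form the quadratic (x - mu)^T · Sigma^{-1} · (x - mu):
  Sigma^{-1} · (x - mu) = (0.1245, 0.2943, 0.0604).
  (x - mu)^T · [Sigma^{-1} · (x - mu)] = (1)·(0.1245) + (2)·(0.2943) + (0)·(0.0604) = 0.7132.

Step 4 — take square root: d = √(0.7132) ≈ 0.8445.

d(x, mu) = √(0.7132) ≈ 0.8445


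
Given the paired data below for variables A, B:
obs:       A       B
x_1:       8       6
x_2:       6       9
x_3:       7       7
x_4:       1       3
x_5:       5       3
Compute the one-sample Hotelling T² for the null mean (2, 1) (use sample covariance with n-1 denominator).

Step 1 — sample mean vector:
  mean(A) = (8 + 6 + 7 + 1 + 5) / 5 = 27/5 = 5.4
  mean(B) = (6 + 9 + 7 + 3 + 3) / 5 = 28/5 = 5.6
  x̄ = (5.4, 5.6),  deviation x̄ - mu_0 = (5.4, 5.6) - (2, 1) = (3.4, 4.6).

Step 2 — sample covariance matrix, S[i,j] = (1/(n-1)) · Σ_k (x_{k,i} - mean_i) · (x_{k,j} - mean_j), divisor n-1 = 4:
  S[A,A] = ((2.6)·(2.6) + (0.6)·(0.6) + (1.6)·(1.6) + (-4.4)·(-4.4) + (-0.4)·(-0.4)) / 4 = 29.2/4 = 7.3
  S[A,B] = ((2.6)·(0.4) + (0.6)·(3.4) + (1.6)·(1.4) + (-4.4)·(-2.6) + (-0.4)·(-2.6)) / 4 = 17.8/4 = 4.45
  S[B,B] = ((0.4)·(0.4) + (3.4)·(3.4) + (1.4)·(1.4) + (-2.6)·(-2.6) + (-2.6)·(-2.6)) / 4 = 27.2/4 = 6.8
  S = [[7.3, 4.45],
 [4.45, 6.8]].

Step 3 — invert S. det(S) = 7.3·6.8 - (4.45)² = 29.8375.
  S^{-1} = (1/det) · [[d, -b], [-b, a]] = [[0.2279, -0.1491],
 [-0.1491, 0.2447]].

Step 4 — quadratic form (x̄ - mu_0)^T · S^{-1} · (x̄ - mu_0):
  S^{-1} · (x̄ - mu_0) = (0.0888, 0.6183),
  (x̄ - mu_0)^T · [...] = (3.4)·(0.0888) + (4.6)·(0.6183) = 3.1464.

Step 5 — scale by n: T² = 5 · 3.1464 = 15.7319.

T² ≈ 15.7319


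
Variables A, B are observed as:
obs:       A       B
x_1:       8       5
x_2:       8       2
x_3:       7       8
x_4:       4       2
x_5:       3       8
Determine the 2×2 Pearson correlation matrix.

Step 1 — column means:
  mean(A) = (8 + 8 + 7 + 4 + 3) / 5 = 30/5 = 6
  mean(B) = (5 + 2 + 8 + 2 + 8) / 5 = 25/5 = 5

Step 2 — sample variances and covariances s[i,j] = (1/(n-1)) · Σ_k (x_{k,i} - mean_i) · (x_{k,j} - mean_j), with n-1 = 4:
  s[A,A] = ((2)·(2) + (2)·(2) + (1)·(1) + (-2)·(-2) + (-3)·(-3)) / 4 = 22/4 = 5.5
  s[A,B] = ((2)·(0) + (2)·(-3) + (1)·(3) + (-2)·(-3) + (-3)·(3)) / 4 = -6/4 = -1.5
  s[B,B] = ((0)·(0) + (-3)·(-3) + (3)·(3) + (-3)·(-3) + (3)·(3)) / 4 = 36/4 = 9
  Sample standard deviations s_i = √(s[i,i]):
  s(A) = √(5.5) = 2.3452
  s(B) = √(9) = 3

Step 3 — r_{ij} = s_{ij} / (s_i · s_j):
  r[A,A] = 1 (diagonal).
  r[A,B] = -1.5 / (2.3452 · 3) = -1.5 / 7.0356 = -0.2132
  r[B,B] = 1 (diagonal).

R is symmetric with unit diagonal. Assembling:

R = [[1, -0.2132],
 [-0.2132, 1]]


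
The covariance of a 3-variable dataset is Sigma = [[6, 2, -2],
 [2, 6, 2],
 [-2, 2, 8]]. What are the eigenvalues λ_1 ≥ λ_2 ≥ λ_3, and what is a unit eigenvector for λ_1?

Step 1 — characteristic polynomial p(λ) = det(λI - Sigma) = λ³ - tr·λ² + c_1·λ - det, where tr = trace, c_1 = sum of the principal 2×2 minors, det = det(Sigma):
  tr = 6 + 6 + 8 = 20,
  c_1 = (6·6 - (2)²) + (6·8 - (-2)²) + (6·8 - (2)²) = 32 + 44 + 44 = 120,
  det = 6·(6·8 - (2)²) - (2)·((2)·8 - (2)·(-2)) + (-2)·((2)·(2) - 6·(-2)) = 6·(44) - (2)·(20) + (-2)·(16) = 192.
  So p(λ) = λ³ - 20λ² + 120λ - 192.
Step 2 — look for an integer root (rational root theorem: any rational root is an integer divisor of 192). Testing λ = 8:
  p(8) = 512 - 1280 + 960 - 192 = 0  ✓
  Dividing out (λ - 8): p(λ) = (λ - 8)(λ² - 12λ + 24).
Step 3 — remaining eigenvalues from the quadratic λ² - 12λ + 24 = 0:
  Δ = 12² - 4·24 = 144 - 96 = 48,  λ = (12 ± √48)/2 = (12 ± 6.9282)/2 ≈ 9.4641 or 2.5359.
  Sorted: λ_1 = 9.4641,  λ_2 = 8,  λ_3 = 2.5359  (check: sum = 20 = tr ✓).

Step 4 — unit eigenvector for λ_1 ≈ 9.4641: v spans the null space of (Sigma - λ_1 I), whose rows are
  r_1 = (-3.4641, 2, -2),  r_2 = (2, -3.4641, 2),  r_3 = (-2, 2, -1.4641).
  v is orthogonal to every row, so take v ∝ r_1 × r_2 = ((2)·(2) - (-2)·(-3.4641), (-2)·(2) - (-3.4641)·(2), (-3.4641)·(-3.4641) - (2)·(2)) ≈ (-2.9282, 2.9282, 8).
  Rescale (multiply by -1 so the first nonzero entry is positive): u = (2.9282, -2.9282, -8).
  ||u|| = √((2.9282)² + (-2.9282)² + (-8)²) = √(81.1487) ≈ 9.0083,  v_1 = u/||u|| ≈ (0.3251, -0.3251, -0.8881) (||v_1|| = 1).

λ_1 = 9.4641,  λ_2 = 8,  λ_3 = 2.5359;  v_1 ≈ (0.3251, -0.3251, -0.8881)


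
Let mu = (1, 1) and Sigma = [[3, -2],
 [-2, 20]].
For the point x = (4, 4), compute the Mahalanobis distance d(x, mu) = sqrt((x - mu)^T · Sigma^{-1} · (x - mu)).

Step 1 — centre the observation: (x - mu) = (3, 3).

Step 2 — invert Sigma. det(Sigma) = 3·20 - (-2)² = 56.
  Sigma^{-1} = (1/det) · [[d, -b], [-b, a]] = [[0.3571, 0.0357],
 [0.0357, 0.0536]].

Step 3 — form the quadratic (x - mu)^T · Sigma^{-1} · (x - mu):
  Sigma^{-1} · (x - mu) = (1.1786, 0.2679).
  (x - mu)^T · [Sigma^{-1} · (x - mu)] = (3)·(1.1786) + (3)·(0.2679) = 4.3393.

Step 4 — take square root: d = √(4.3393) ≈ 2.0831.

d(x, mu) = √(4.3393) ≈ 2.0831


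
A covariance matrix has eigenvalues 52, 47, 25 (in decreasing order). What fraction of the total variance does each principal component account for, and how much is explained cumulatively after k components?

Step 1 — total variance = trace(Sigma) = Σ λ_i = 52 + 47 + 25 = 124.

Step 2 — fraction explained by component i = λ_i / Σ λ:
  PC1: 52/124 = 0.4194
  PC2: 47/124 = 0.379
  PC3: 25/124 = 0.2016

Step 3 — cumulative fraction after k components = (λ_1 + ... + λ_k) / Σ λ:
  k = 1: 52/124 = 0.4194
  k = 2: (52 + 47)/124 = 99/124 = 0.7984
  k = 3: (52 + 47 + 25)/124 = 124/124 = 1

Summary (fraction, with percent):

explained: PC1 0.4194 (41.94%), PC2 0.379 (37.9%), PC3 0.2016 (20.16%);  cumulative: 0.4194, 0.7984, 1


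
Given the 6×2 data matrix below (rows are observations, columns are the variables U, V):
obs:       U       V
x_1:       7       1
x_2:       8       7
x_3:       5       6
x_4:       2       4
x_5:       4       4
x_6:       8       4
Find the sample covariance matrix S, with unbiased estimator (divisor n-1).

Step 1 — column means:
  mean(U) = (7 + 8 + 5 + 2 + 4 + 8) / 6 = 34/6 = 5.6667
  mean(V) = (1 + 7 + 6 + 4 + 4 + 4) / 6 = 26/6 = 4.3333

Step 2 — sample covariance S[i,j] = (1/(n-1)) · Σ_k (x_{k,i} - mean_i) · (x_{k,j} - mean_j), with n-1 = 5.
  S[U,U] = ((1.3333)·(1.3333) + (2.3333)·(2.3333) + (-0.6667)·(-0.6667) + (-3.6667)·(-3.6667) + (-1.6667)·(-1.6667) + (2.3333)·(2.3333)) / 5 = 29.3333/5 = 5.8667
  S[U,V] = ((1.3333)·(-3.3333) + (2.3333)·(2.6667) + (-0.6667)·(1.6667) + (-3.6667)·(-0.3333) + (-1.6667)·(-0.3333) + (2.3333)·(-0.3333)) / 5 = 1.6667/5 = 0.3333
  S[V,V] = ((-3.3333)·(-3.3333) + (2.6667)·(2.6667) + (1.6667)·(1.6667) + (-0.3333)·(-0.3333) + (-0.3333)·(-0.3333) + (-0.3333)·(-0.3333)) / 5 = 21.3333/5 = 4.2667

S is symmetric (S[j,i] = S[i,j]). Assembling:

S = [[5.8667, 0.3333],
 [0.3333, 4.2667]]


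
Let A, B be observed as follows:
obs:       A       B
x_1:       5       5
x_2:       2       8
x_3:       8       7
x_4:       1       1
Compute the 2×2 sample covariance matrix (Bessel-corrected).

Step 1 — column means:
  mean(A) = (5 + 2 + 8 + 1) / 4 = 16/4 = 4
  mean(B) = (5 + 8 + 7 + 1) / 4 = 21/4 = 5.25

Step 2 — sample covariance S[i,j] = (1/(n-1)) · Σ_k (x_{k,i} - mean_i) · (x_{k,j} - mean_j), with n-1 = 3.
  S[A,A] = ((1)·(1) + (-2)·(-2) + (4)·(4) + (-3)·(-3)) / 3 = 30/3 = 10
  S[A,B] = ((1)·(-0.25) + (-2)·(2.75) + (4)·(1.75) + (-3)·(-4.25)) / 3 = 14/3 = 4.6667
  S[B,B] = ((-0.25)·(-0.25) + (2.75)·(2.75) + (1.75)·(1.75) + (-4.25)·(-4.25)) / 3 = 28.75/3 = 9.5833

S is symmetric (S[j,i] = S[i,j]). Assembling:

S = [[10, 4.6667],
 [4.6667, 9.5833]]


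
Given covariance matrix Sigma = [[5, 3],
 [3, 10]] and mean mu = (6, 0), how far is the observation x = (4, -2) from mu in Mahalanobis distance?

Step 1 — centre the observation: (x - mu) = (-2, -2).

Step 2 — invert Sigma. det(Sigma) = 5·10 - (3)² = 41.
  Sigma^{-1} = (1/det) · [[d, -b], [-b, a]] = [[0.2439, -0.0732],
 [-0.0732, 0.122]].

Step 3 — form the quadratic (x - mu)^T · Sigma^{-1} · (x - mu):
  Sigma^{-1} · (x - mu) = (-0.3415, -0.0976).
  (x - mu)^T · [Sigma^{-1} · (x - mu)] = (-2)·(-0.3415) + (-2)·(-0.0976) = 0.878.

Step 4 — take square root: d = √(0.878) ≈ 0.937.

d(x, mu) = √(0.878) ≈ 0.937


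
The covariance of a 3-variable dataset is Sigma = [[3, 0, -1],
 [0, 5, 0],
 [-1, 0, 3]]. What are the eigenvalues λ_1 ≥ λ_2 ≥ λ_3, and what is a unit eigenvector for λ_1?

Step 1 — characteristic polynomial p(λ) = det(λI - Sigma) = λ³ - tr·λ² + c_1·λ - det, where tr = trace, c_1 = sum of the principal 2×2 minors, det = det(Sigma):
  tr = 3 + 5 + 3 = 11,
  c_1 = (3·5 - (0)²) + (3·3 - (-1)²) + (5·3 - (0)²) = 15 + 8 + 15 = 38,
  det = 3·(5·3 - (0)²) - (0)·((0)·3 - (0)·(-1)) + (-1)·((0)·(0) - 5·(-1)) = 3·(15) - (0)·(0) + (-1)·(5) = 40.
  So p(λ) = λ³ - 11λ² + 38λ - 40.
Step 2 — look for an integer root (rational root theorem: any rational root is an integer divisor of 40). Testing λ = 2:
  p(2) = 8 - 44 + 76 - 40 = 0  ✓
  Dividing out (λ - 2): p(λ) = (λ - 2)(λ² - 9λ + 20).
Step 3 — remaining eigenvalues from the quadratic λ² - 9λ + 20 = 0:
  Δ = 9² - 4·20 = 81 - 80 = 1,  λ = (9 ± √1)/2 = (9 ± 1)/2 = 5 or 4.
  Sorted: λ_1 = 5,  λ_2 = 4,  λ_3 = 2  (check: sum = 11 = tr ✓).

Step 4 — unit eigenvector for λ_1 = 5: v spans the null space of (Sigma - λ_1 I), whose rows are
  r_1 = (-2, 0, -1),  r_2 = (0, 0, 0),  r_3 = (-1, 0, -2).
  v is orthogonal to every row, so take v ∝ r_1 × r_3 = ((0)·(-2) - (-1)·(0), (-1)·(-1) - (-2)·(-2), (-2)·(0) - (0)·(-1)) = (0, -3, 0).
  Rescale (divide by 3; multiply by -1 so the first nonzero entry is positive): u = (0, 1, 0).
  ||u|| = √((0)² + (1)² + (0)²) = √(1) = 1,  v_1 = u/||u|| ≈ (0, 1, 0) (||v_1|| = 1).

λ_1 = 5,  λ_2 = 4,  λ_3 = 2;  v_1 ≈ (0, 1, 0)


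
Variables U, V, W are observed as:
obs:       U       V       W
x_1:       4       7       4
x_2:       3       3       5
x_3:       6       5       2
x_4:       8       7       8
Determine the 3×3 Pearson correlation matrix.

Step 1 — column means:
  mean(U) = (4 + 3 + 6 + 8) / 4 = 21/4 = 5.25
  mean(V) = (7 + 3 + 5 + 7) / 4 = 22/4 = 5.5
  mean(W) = (4 + 5 + 2 + 8) / 4 = 19/4 = 4.75

Step 2 — sample variances and covariances s[i,j] = (1/(n-1)) · Σ_k (x_{k,i} - mean_i) · (x_{k,j} - mean_j), with n-1 = 3:
  s[U,U] = ((-1.25)·(-1.25) + (-2.25)·(-2.25) + (0.75)·(0.75) + (2.75)·(2.75)) / 3 = 14.75/3 = 4.9167
  s[U,V] = ((-1.25)·(1.5) + (-2.25)·(-2.5) + (0.75)·(-0.5) + (2.75)·(1.5)) / 3 = 7.5/3 = 2.5
  s[U,W] = ((-1.25)·(-0.75) + (-2.25)·(0.25) + (0.75)·(-2.75) + (2.75)·(3.25)) / 3 = 7.25/3 = 2.4167
  s[V,V] = ((1.5)·(1.5) + (-2.5)·(-2.5) + (-0.5)·(-0.5) + (1.5)·(1.5)) / 3 = 11/3 = 3.6667
  s[V,W] = ((1.5)·(-0.75) + (-2.5)·(0.25) + (-0.5)·(-2.75) + (1.5)·(3.25)) / 3 = 4.5/3 = 1.5
  s[W,W] = ((-0.75)·(-0.75) + (0.25)·(0.25) + (-2.75)·(-2.75) + (3.25)·(3.25)) / 3 = 18.75/3 = 6.25
  Sample standard deviations s_i = √(s[i,i]):
  s(U) = √(4.9167) = 2.2174
  s(V) = √(3.6667) = 1.9149
  s(W) = √(6.25) = 2.5

Step 3 — r_{ij} = s_{ij} / (s_i · s_j):
  r[U,U] = 1 (diagonal).
  r[U,V] = 2.5 / (2.2174 · 1.9149) = 2.5 / 4.2459 = 0.5888
  r[U,W] = 2.4167 / (2.2174 · 2.5) = 2.4167 / 5.5434 = 0.436
  r[V,V] = 1 (diagonal).
  r[V,W] = 1.5 / (1.9149 · 2.5) = 1.5 / 4.7871 = 0.3133
  r[W,W] = 1 (diagonal).

R is symmetric with unit diagonal. Assembling:

R = [[1, 0.5888, 0.436],
 [0.5888, 1, 0.3133],
 [0.436, 0.3133, 1]]


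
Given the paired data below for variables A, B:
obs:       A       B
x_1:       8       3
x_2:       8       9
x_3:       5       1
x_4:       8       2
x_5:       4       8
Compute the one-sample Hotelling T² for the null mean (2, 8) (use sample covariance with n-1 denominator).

Step 1 — sample mean vector:
  mean(A) = (8 + 8 + 5 + 8 + 4) / 5 = 33/5 = 6.6
  mean(B) = (3 + 9 + 1 + 2 + 8) / 5 = 23/5 = 4.6
  x̄ = (6.6, 4.6),  deviation x̄ - mu_0 = (6.6, 4.6) - (2, 8) = (4.6, -3.4).

Step 2 — sample covariance matrix, S[i,j] = (1/(n-1)) · Σ_k (x_{k,i} - mean_i) · (x_{k,j} - mean_j), divisor n-1 = 4:
  S[A,A] = ((1.4)·(1.4) + (1.4)·(1.4) + (-1.6)·(-1.6) + (1.4)·(1.4) + (-2.6)·(-2.6)) / 4 = 15.2/4 = 3.8
  S[A,B] = ((1.4)·(-1.6) + (1.4)·(4.4) + (-1.6)·(-3.6) + (1.4)·(-2.6) + (-2.6)·(3.4)) / 4 = -2.8/4 = -0.7
  S[B,B] = ((-1.6)·(-1.6) + (4.4)·(4.4) + (-3.6)·(-3.6) + (-2.6)·(-2.6) + (3.4)·(3.4)) / 4 = 53.2/4 = 13.3
  S = [[3.8, -0.7],
 [-0.7, 13.3]].

Step 3 — invert S. det(S) = 3.8·13.3 - (-0.7)² = 50.05.
  S^{-1} = (1/det) · [[d, -b], [-b, a]] = [[0.2657, 0.014],
 [0.014, 0.0759]].

Step 4 — quadratic form (x̄ - mu_0)^T · S^{-1} · (x̄ - mu_0):
  S^{-1} · (x̄ - mu_0) = (1.1748, -0.1938),
  (x̄ - mu_0)^T · [...] = (4.6)·(1.1748) + (-3.4)·(-0.1938) = 6.0631.

Step 5 — scale by n: T² = 5 · 6.0631 = 30.3157.

T² ≈ 30.3157


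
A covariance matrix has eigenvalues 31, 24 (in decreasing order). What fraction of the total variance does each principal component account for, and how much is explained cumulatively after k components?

Step 1 — total variance = trace(Sigma) = Σ λ_i = 31 + 24 = 55.

Step 2 — fraction explained by component i = λ_i / Σ λ:
  PC1: 31/55 = 0.5636
  PC2: 24/55 = 0.4364

Step 3 — cumulative fraction after k components = (λ_1 + ... + λ_k) / Σ λ:
  k = 1: 31/55 = 0.5636
  k = 2: (31 + 24)/55 = 55/55 = 1

Summary (fraction, with percent):

explained: PC1 0.5636 (56.36%), PC2 0.4364 (43.64%);  cumulative: 0.5636, 1
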